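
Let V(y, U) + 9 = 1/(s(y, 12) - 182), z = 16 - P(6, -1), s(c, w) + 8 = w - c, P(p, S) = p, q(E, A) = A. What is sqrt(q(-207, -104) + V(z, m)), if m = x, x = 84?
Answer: I*sqrt(998515)/94 ≈ 10.63*I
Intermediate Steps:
s(c, w) = -8 + w - c (s(c, w) = -8 + (w - c) = -8 + w - c)
z = 10 (z = 16 - 1*6 = 16 - 6 = 10)
m = 84
V(y, U) = -9 + 1/(-178 - y) (V(y, U) = -9 + 1/((-8 + 12 - y) - 182) = -9 + 1/((4 - y) - 182) = -9 + 1/(-178 - y))
sqrt(q(-207, -104) + V(z, m)) = sqrt(-104 + (-1603 - 9*10)/(178 + 10)) = sqrt(-104 + (-1603 - 90)/188) = sqrt(-104 + (1/188)*(-1693)) = sqrt(-104 - 1693/188) = sqrt(-21245/188) = I*sqrt(998515)/94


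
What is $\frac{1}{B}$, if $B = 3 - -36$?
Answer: $\frac{1}{39} \approx 0.025641$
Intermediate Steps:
$B = 39$ ($B = 3 + 36 = 39$)
$\frac{1}{B} = \frac{1}{39}$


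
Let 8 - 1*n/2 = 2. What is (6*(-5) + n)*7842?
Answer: -141156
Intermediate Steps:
n = 12 (n = 16 - 2*2 = 16 - 4 = 12)
(6*(-5) + n)*7842 = (6*(-5) + 12)*7842 = (-30 + 12)*7842 = -18*7842 = -141156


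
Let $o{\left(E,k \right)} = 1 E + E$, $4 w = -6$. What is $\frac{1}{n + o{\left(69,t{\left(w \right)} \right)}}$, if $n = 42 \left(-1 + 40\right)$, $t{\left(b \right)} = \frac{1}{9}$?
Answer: $\frac{1}{1776} \approx 0.00056306$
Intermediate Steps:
$w = - \frac{3}{2}$ ($w = \frac{1}{4} \left(-6\right) = - \frac{3}{2} \approx -1.5$)
$t{\left(b \right)} = \frac{1}{9}$
$o{\left(E,k \right)} = 2 E$ ($o{\left(E,k \right)} = E + E = 2 E$)
$n = 1638$ ($n = 42 \cdot 39 = 1638$)
$\frac{1}{n + o{\left(69,t{\left(w \right)} \right)}} = \frac{1}{1638 + 2 \cdot 69} = \frac{1}{1638 + 138} = \frac{1}{1776}$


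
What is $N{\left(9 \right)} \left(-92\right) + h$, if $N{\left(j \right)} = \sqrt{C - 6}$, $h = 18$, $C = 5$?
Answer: $18 - 92 i \approx 18.0 - 92.0 i$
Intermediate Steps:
$N{\left(j \right)} = i$ ($N{\left(j \right)} = \sqrt{5 - 6} = \sqrt{-1} = i$)
$N{\left(9 \right)} \left(-92\right) + h = i \left(-92\right) + 18 = - 92 i + 18 = 18 - 92 i$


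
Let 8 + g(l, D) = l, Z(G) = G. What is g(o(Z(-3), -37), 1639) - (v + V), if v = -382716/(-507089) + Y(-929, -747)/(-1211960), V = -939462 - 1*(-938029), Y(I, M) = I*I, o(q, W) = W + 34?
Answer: 873894595187969/614571584440 ≈ 1422.0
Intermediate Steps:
o(q, W) = 34 + W
Y(I, M) = I**2
g(l, D) = -8 + l
V = -1433 (V = -939462 + 938029 = -1433)
v = 26197885711/614571584440 (v = -382716/(-507089) + (-929)**2/(-1211960) = -382716*(-1/507089) + 863041*(-1/1211960) = 382716/507089 - 863041/1211960 = 26197885711/614571584440 ≈ 0.042628)
g(o(Z(-3), -37), 1639) - (v + V) = (-8 + (34 - 37)) - (26197885711/614571584440 - 1433) = (-8 - 3) - 1*(-880654882616809/614571584440) = -11 + 880654882616809/614571584440 = 873894595187969/614571584440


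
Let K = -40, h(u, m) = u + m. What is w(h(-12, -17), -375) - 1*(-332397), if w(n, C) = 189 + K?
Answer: 332546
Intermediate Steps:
h(u, m) = m + u
w(n, C) = 149 (w(n, C) = 189 - 40 = 149)
w(h(-12, -17), -375) - 1*(-332397) = 149 - 1*(-332397) = 149 + 332397 = 332546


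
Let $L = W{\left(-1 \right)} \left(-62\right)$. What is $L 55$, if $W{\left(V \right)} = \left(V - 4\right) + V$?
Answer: $20460$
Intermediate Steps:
$W{\left(V \right)} = -4 + 2 V$ ($W{\left(V \right)} = \left(-4 + V\right) + V = -4 + 2 V$)
$L = 372$ ($L = \left(-4 + 2 \left(-1\right)\right) \left(-62\right) = \left(-4 - 2\right) \left(-62\right) = \left(-6\right) \left(-62\right) = 372$)
$L 55 = 372 \cdot 55 = 20460$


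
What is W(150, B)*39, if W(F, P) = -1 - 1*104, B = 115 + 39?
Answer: -4095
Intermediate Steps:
B = 154
W(F, P) = -105 (W(F, P) = -1 - 104 = -105)
W(150, B)*39 = -105*39 = -4095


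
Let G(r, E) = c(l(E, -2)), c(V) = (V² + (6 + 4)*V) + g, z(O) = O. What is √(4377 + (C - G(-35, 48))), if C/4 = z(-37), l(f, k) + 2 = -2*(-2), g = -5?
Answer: √4210 ≈ 64.885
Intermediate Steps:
l(f, k) = 2 (l(f, k) = -2 - 2*(-2) = -2 + 4 = 2)
C = -148 (C = 4*(-37) = -148)
c(V) = -5 + V² + 10*V (c(V) = (V² + (6 + 4)*V) - 5 = (V² + 10*V) - 5 = -5 + V² + 10*V)
G(r, E) = 19 (G(r, E) = -5 + 2² + 10*2 = -5 + 4 + 20 = 19)
√(4377 + (C - G(-35, 48))) = √(4377 + (-148 - 1*19)) = √(4377 + (-148 - 19)) = √(4377 - 167) = √4210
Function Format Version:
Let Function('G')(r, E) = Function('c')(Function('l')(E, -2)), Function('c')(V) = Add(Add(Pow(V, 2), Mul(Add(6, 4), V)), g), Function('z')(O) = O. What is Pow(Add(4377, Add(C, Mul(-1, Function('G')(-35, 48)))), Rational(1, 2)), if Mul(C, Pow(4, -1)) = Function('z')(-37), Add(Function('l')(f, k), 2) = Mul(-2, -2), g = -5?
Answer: Pow(4210, Rational(1, 2)) ≈ 64.885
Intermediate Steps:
Function('l')(f, k) = 2 (Function('l')(f, k) = Add(-2, Mul(-2, -2)) = Add(-2, 4) = 2)
C = -148 (C = Mul(4, -37) = -148)
Function('c')(V) = Add(-5, Pow(V, 2), Mul(10, V)) (Function('c')(V) = Add(Add(Pow(V, 2), Mul(Add(6, 4), V)), -5) = Add(Add(Pow(V, 2), Mul(10, V)), -5) = Add(-5, Pow(V, 2), Mul(10, V)))
Function('G')(r, E) = 19 (Function('G')(r, E) = Add(-5, Pow(2, 2), Mul(10, 2)) = Add(-5, 4, 20) = 19)
Pow(Add(4377, Add(C, Mul(-1, Function('G')(-35, 48)))), Rational(1, 2)) = Pow(Add(4377, Add(-148, Mul(-1, 19))), Rational(1, 2)) = Pow(Add(4377, Add(-148, -19)), Rational(1, 2)) = Pow(Add(4377, -167), Rational(1, 2)) = Pow(4210, Rational(1, 2))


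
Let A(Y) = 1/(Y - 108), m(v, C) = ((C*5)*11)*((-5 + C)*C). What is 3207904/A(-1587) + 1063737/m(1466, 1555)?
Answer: -1120846758067111936263/206136631250 ≈ -5.4374e+9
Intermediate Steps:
m(v, C) = 55*C²*(-5 + C) (m(v, C) = ((5*C)*11)*(C*(-5 + C)) = (55*C)*(C*(-5 + C)) = 55*C²*(-5 + C))
A(Y) = 1/(-108 + Y)
3207904/A(-1587) + 1063737/m(1466, 1555) = 3207904/(1/(-108 - 1587)) + 1063737/((55*1555²*(-5 + 1555))) = 3207904/(1/(-1695)) + 1063737/((55*2418025*1550)) = 3207904/(-1/1695) + 1063737/206136631250 = 3207904*(-1695) + 1063737*(1/206136631250) = -5437397280 + 1063737/206136631250 = -1120846758067111936263/206136631250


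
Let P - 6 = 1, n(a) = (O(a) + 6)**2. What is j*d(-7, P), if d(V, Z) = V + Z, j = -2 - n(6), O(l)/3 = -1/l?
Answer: 0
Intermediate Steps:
O(l) = -3/l (O(l) = 3*(-1/l) = -3/l)
n(a) = (6 - 3/a)**2 (n(a) = (-3/a + 6)**2 = (6 - 3/a)**2)
j = -129/4 (j = -2 - (6 - 3/6)**2 = -2 - (6 - 3*1/6)**2 = -2 - (6 - 1/2)**2 = -2 - (11/2)**2 = -2 - 1*121/4 = -2 - 121/4 = -129/4 ≈ -32.250)
P = 7 (P = 6 + 1 = 7)
j*d(-7, P) = -129*(-7 + 7)/4 = -129/4*0 = 0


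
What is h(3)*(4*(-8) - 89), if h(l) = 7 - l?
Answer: -484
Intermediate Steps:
h(3)*(4*(-8) - 89) = (7 - 1*3)*(4*(-8) - 89) = (7 - 3)*(-32 - 89) = 4*(-121) = -484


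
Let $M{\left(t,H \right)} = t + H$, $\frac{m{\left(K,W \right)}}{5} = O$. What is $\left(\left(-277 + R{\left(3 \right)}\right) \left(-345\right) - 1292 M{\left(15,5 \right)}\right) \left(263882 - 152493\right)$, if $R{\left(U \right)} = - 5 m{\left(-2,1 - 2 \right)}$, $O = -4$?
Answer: $3923677525$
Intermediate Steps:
$m{\left(K,W \right)} = -20$ ($m{\left(K,W \right)} = 5 \left(-4\right) = -20$)
$R{\left(U \right)} = 100$ ($R{\left(U \right)} = \left(-5\right) \left(-20\right) = 100$)
$M{\left(t,H \right)} = H + t$
$\left(\left(-277 + R{\left(3 \right)}\right) \left(-345\right) - 1292 M{\left(15,5 \right)}\right) \left(263882 - 152493\right) = \left(\left(-277 + 100\right) \left(-345\right) - 1292 \left(5 + 15\right)\right) \left(263882 - 152493\right) = \left(\left(-177\right) \left(-345\right) - 25840\right) 111389 = \left(61065 - 25840\right) 111389 = 35225 \cdot 111389 = 3923677525$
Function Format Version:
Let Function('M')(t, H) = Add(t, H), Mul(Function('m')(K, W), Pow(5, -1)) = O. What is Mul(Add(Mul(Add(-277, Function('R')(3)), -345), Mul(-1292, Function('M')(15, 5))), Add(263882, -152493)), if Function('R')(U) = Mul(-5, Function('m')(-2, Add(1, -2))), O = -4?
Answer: 3923677525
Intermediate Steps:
Function('m')(K, W) = -20 (Function('m')(K, W) = Mul(5, -4) = -20)
Function('R')(U) = 100 (Function('R')(U) = Mul(-5, -20) = 100)
Function('M')(t, H) = Add(H, t)
Mul(Add(Mul(Add(-277, Function('R')(3)), -345), Mul(-1292, Function('M')(15, 5))), Add(263882, -152493)) = Mul(Add(Mul(Add(-277, 100), -345), Mul(-1292, Add(5, 15))), Add(263882, -152493)) = Mul(Add(Mul(-177, -345), Mul(-1292, 20)), 111389) = Mul(Add(61065, -25840), 111389) = Mul(35225, 111389) = 3923677525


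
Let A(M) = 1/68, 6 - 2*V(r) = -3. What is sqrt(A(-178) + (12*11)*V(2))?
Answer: sqrt(686681)/34 ≈ 24.372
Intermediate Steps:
V(r) = 9/2 (V(r) = 3 - 1/2*(-3) = 3 + 3/2 = 9/2)
A(M) = 1/68
sqrt(A(-178) + (12*11)*V(2)) = sqrt(1/68 + (12*11)*(9/2)) = sqrt(1/68 + 132*(9/2)) = sqrt(1/68 + 594) = sqrt(40393/68) = sqrt(686681)/34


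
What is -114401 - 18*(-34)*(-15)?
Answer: -123581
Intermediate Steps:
-114401 - 18*(-34)*(-15) = -114401 - (-612)*(-15) = -114401 - 1*9180 = -114401 - 9180 = -123581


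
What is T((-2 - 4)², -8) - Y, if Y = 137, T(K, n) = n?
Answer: -145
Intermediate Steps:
T((-2 - 4)², -8) - Y = -8 - 1*137 = -8 - 137 = -145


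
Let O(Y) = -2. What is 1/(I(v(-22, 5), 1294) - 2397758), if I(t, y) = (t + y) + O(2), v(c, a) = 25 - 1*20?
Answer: -1/2396461 ≈ -4.1728e-7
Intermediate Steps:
v(c, a) = 5 (v(c, a) = 25 - 20 = 5)
I(t, y) = -2 + t + y (I(t, y) = (t + y) - 2 = -2 + t + y)
1/(I(v(-22, 5), 1294) - 2397758) = 1/((-2 + 5 + 1294) - 2397758) = 1/(1297 - 2397758) = 1/(-2396461) = -1/2396461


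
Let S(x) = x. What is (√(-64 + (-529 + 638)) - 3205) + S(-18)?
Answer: -3223 + 3*√5 ≈ -3216.3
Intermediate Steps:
(√(-64 + (-529 + 638)) - 3205) + S(-18) = (√(-64 + (-529 + 638)) - 3205) - 18 = (√(-64 + 109) - 3205) - 18 = (√45 - 3205) - 18 = (3*√5 - 3205) - 18 = (-3205 + 3*√5) - 18 = -3223 + 3*√5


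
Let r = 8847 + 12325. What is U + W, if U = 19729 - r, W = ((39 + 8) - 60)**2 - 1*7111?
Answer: -8385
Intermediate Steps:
r = 21172
W = -6942 (W = (47 - 60)**2 - 7111 = (-13)**2 - 7111 = 169 - 7111 = -6942)
U = -1443 (U = 19729 - 1*21172 = 19729 - 21172 = -1443)
U + W = -1443 - 6942 = -8385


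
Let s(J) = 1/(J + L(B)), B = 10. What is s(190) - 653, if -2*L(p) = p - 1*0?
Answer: -120804/185 ≈ -652.99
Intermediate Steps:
L(p) = -p/2 (L(p) = -(p - 1*0)/2 = -(p + 0)/2 = -p/2)
s(J) = 1/(-5 + J) (s(J) = 1/(J - ½*10) = 1/(J - 5) = 1/(-5 + J))
s(190) - 653 = 1/(-5 + 190) - 653 = 1/185 - 653 = -120804/185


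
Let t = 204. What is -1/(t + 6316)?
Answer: -1/6520 ≈ -0.00015337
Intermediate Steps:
-1/(t + 6316) = -1/(204 + 6316) = -1/6520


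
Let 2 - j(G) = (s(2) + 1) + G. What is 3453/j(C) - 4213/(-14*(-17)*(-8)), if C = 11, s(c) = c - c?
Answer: -3266191/9520 ≈ -343.09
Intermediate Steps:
s(c) = 0
j(G) = 1 - G (j(G) = 2 - ((0 + 1) + G) = 2 - (1 + G) = 2 + (-1 - G) = 1 - G)
3453/j(C) - 4213/(-14*(-17)*(-8)) = 3453/(1 - 1*11) - 4213/(-14*(-17)*(-8)) = 3453/(1 - 11) - 4213/(238*(-8)) = 3453/(-10) - 4213/(-1904) = 3453*(-⅒) - 4213*(-1/1904) = -3453/10 + 4213/1904 = -3266191/9520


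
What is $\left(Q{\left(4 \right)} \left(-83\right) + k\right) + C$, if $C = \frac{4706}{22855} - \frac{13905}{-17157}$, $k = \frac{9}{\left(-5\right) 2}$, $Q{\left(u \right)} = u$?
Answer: $- \frac{12394217649}{37345070} \approx -331.88$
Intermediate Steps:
$k = - \frac{9}{10}$ ($k = \frac{9}{-10} = 9 \left(- \frac{1}{10}\right) = - \frac{9}{10} \approx -0.9$)
$C = \frac{18978077}{18672535}$ ($C = 4706 \cdot \frac{1}{22855} - - \frac{4635}{5719} = \frac{4706}{22855} + \frac{4635}{5719} = \frac{18978077}{18672535} \approx 1.0164$)
$\left(Q{\left(4 \right)} \left(-83\right) + k\right) + C = \left(4 \left(-83\right) - \frac{9}{10}\right) + \frac{18978077}{18672535} = \left(-332 - \frac{9}{10}\right) + \frac{18978077}{18672535} = - \frac{3329}{10} + \frac{18978077}{18672535} = - \frac{12394217649}{37345070}$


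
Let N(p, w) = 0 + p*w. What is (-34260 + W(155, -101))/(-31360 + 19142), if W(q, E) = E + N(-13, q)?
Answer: 18188/6109 ≈ 2.9772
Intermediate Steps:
N(p, w) = p*w
W(q, E) = E - 13*q
(-34260 + W(155, -101))/(-31360 + 19142) = (-34260 + (-101 - 13*155))/(-31360 + 19142) = (-34260 + (-101 - 2015))/(-12218) = (-34260 - 2116)*(-1/12218) = -36376*(-1/12218) = 18188/6109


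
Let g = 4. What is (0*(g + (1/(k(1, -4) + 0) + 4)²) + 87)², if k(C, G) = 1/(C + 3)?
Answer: 7569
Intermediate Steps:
k(C, G) = 1/(3 + C)
(0*(g + (1/(k(1, -4) + 0) + 4)²) + 87)² = (0*(4 + (1/(1/(3 + 1) + 0) + 4)²) + 87)² = (0*(4 + (1/(1/4 + 0) + 4)²) + 87)² = (0*(4 + (1/(¼ + 0) + 4)²) + 87)² = (0*(4 + (1/(¼) + 4)²) + 87)² = (0*(4 + (4 + 4)²) + 87)² = (0*(4 + 8²) + 87)² = (0*(4 + 64) + 87)² = (0*68 + 87)² = (0 + 87)² = 87² = 7569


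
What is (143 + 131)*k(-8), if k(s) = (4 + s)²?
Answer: 4384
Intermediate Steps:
(143 + 131)*k(-8) = (143 + 131)*(4 - 8)² = 274*(-4)² = 274*16 = 4384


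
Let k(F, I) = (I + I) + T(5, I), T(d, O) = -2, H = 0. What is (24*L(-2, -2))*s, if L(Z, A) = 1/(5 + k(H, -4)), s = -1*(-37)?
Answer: -888/5 ≈ -177.60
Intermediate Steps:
s = 37
k(F, I) = -2 + 2*I (k(F, I) = (I + I) - 2 = 2*I - 2 = -2 + 2*I)
L(Z, A) = -⅕ (L(Z, A) = 1/(5 + (-2 + 2*(-4))) = 1/(5 + (-2 - 8)) = 1/(5 - 10) = 1/(-5) = -⅕)
(24*L(-2, -2))*s = (24*(-⅕))*37 = -24/5*37 = -888/5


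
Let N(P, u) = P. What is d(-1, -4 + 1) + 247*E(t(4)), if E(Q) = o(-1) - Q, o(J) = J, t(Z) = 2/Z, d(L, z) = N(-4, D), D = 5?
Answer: -749/2 ≈ -374.50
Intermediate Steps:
d(L, z) = -4
E(Q) = -1 - Q
d(-1, -4 + 1) + 247*E(t(4)) = -4 + 247*(-1 - 2/4) = -4 + 247*(-1 - 1*½) = -4 + 247*(-1 - ½) = -4 + 247*(-3/2) = -4 - 741/2 = -749/2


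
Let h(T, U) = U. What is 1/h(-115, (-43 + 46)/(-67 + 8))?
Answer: -59/3 ≈ -19.667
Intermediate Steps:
1/h(-115, (-43 + 46)/(-67 + 8)) = 1/((-43 + 46)/(-67 + 8)) = 1/(3/(-59)) = 1/(3*(-1/59)) = 1/(-3/59) = -59/3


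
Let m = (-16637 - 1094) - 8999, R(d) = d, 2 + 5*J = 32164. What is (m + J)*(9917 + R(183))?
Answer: -205005760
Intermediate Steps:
J = 32162/5 (J = -2/5 + (1/5)*32164 = -2/5 + 32164/5 = 32162/5 ≈ 6432.4)
m = -26730 (m = -17731 - 8999 = -26730)
(m + J)*(9917 + R(183)) = (-26730 + 32162/5)*(9917 + 183) = -101488/5*10100 = -205005760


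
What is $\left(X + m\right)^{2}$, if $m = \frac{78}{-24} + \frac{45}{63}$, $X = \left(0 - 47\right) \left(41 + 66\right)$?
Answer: $\frac{19848019689}{784} \approx 2.5316 \cdot 10^{7}$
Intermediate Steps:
$X = -5029$ ($X = \left(-47\right) 107 = -5029$)
$m = - \frac{71}{28}$ ($m = 78 \left(- \frac{1}{24}\right) + 45 \cdot \frac{1}{63} = - \frac{13}{4} + \frac{5}{7} = - \frac{71}{28} \approx -2.5357$)
$\left(X + m\right)^{2} = \left(-5029 - \frac{71}{28}\right)^{2} = \left(- \frac{140883}{28}\right)^{2} = \frac{19848019689}{784}$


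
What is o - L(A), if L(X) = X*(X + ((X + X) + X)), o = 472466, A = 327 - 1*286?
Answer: 465742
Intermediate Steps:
A = 41 (A = 327 - 286 = 41)
L(X) = 4*X² (L(X) = X*(X + (2*X + X)) = X*(X + 3*X) = X*(4*X) = 4*X²)
o - L(A) = 472466 - 4*41² = 472466 - 4*1681 = 472466 - 1*6724 = 472466 - 6724 = 465742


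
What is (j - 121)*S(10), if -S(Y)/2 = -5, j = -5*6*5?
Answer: -2710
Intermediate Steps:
j = -150 (j = -30*5 = -150)
S(Y) = 10 (S(Y) = -2*(-5) = 10)
(j - 121)*S(10) = (-150 - 121)*10 = -271*10 = -2710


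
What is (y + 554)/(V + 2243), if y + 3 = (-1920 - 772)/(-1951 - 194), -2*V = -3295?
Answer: 2369174/16690245 ≈ 0.14195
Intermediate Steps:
V = 3295/2 (V = -½*(-3295) = 3295/2 ≈ 1647.5)
y = -3743/2145 (y = -3 + (-1920 - 772)/(-1951 - 194) = -3 - 2692/(-2145) = -3 - 2692*(-1/2145) = -3 + 2692/2145 = -3743/2145 ≈ -1.7450)
(y + 554)/(V + 2243) = (-3743/2145 + 554)/(3295/2 + 2243) = 1184587/(2145*(7781/2)) = (1184587/2145)*(2/7781) = 2369174/16690245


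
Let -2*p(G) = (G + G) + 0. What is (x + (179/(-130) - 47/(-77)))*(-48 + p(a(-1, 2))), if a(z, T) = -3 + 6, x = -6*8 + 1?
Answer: 24385293/10010 ≈ 2436.1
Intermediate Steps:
x = -47 (x = -48 + 1 = -47)
a(z, T) = 3
p(G) = -G (p(G) = -((G + G) + 0)/2 = -(2*G + 0)/2 = -G)
(x + (179/(-130) - 47/(-77)))*(-48 + p(a(-1, 2))) = (-47 + (179/(-130) - 47/(-77)))*(-48 - 1*3) = (-47 + (179*(-1/130) - 47*(-1/77)))*(-48 - 3) = (-47 + (-179/130 + 47/77))*(-51) = (-47 - 7673/10010)*(-51) = -478143/10010*(-51) = 24385293/10010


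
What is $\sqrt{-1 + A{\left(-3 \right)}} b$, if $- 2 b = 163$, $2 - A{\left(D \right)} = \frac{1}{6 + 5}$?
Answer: $- \frac{163 \sqrt{110}}{22} \approx -77.707$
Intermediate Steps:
$A{\left(D \right)} = \frac{21}{11}$ ($A{\left(D \right)} = 2 - \frac{1}{6 + 5} = 2 - \frac{1}{11} = \frac{21}{11}$)
$b = - \frac{163}{2}$ ($b = \left(- \frac{1}{2}\right) 163 = - \frac{163}{2} \approx -81.5$)
$\sqrt{-1 + A{\left(-3 \right)}} b = \sqrt{-1 + \frac{21}{11}} \left(- \frac{163}{2}\right) = \sqrt{\frac{10}{11}} \left(- \frac{163}{2}\right) = \frac{\sqrt{110}}{11} \left(- \frac{163}{2}\right) = - \frac{163 \sqrt{110}}{22}$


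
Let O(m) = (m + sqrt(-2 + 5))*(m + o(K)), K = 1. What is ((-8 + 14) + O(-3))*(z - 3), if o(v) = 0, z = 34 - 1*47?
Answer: -240 + 48*sqrt(3) ≈ -156.86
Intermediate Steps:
z = -13 (z = 34 - 47 = -13)
O(m) = m*(m + sqrt(3)) (O(m) = (m + sqrt(-2 + 5))*(m + 0) = (m + sqrt(3))*m = m*(m + sqrt(3)))
((-8 + 14) + O(-3))*(z - 3) = ((-8 + 14) - 3*(-3 + sqrt(3)))*(-13 - 3) = (6 + (9 - 3*sqrt(3)))*(-16) = (15 - 3*sqrt(3))*(-16) = -240 + 48*sqrt(3)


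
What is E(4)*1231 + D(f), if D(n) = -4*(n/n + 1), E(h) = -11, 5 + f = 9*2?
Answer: -13549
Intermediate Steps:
f = 13 (f = -5 + 9*2 = -5 + 18 = 13)
D(n) = -8 (D(n) = -4*(1 + 1) = -4*2 = -8)
E(4)*1231 + D(f) = -11*1231 - 8 = -13541 - 8 = -13549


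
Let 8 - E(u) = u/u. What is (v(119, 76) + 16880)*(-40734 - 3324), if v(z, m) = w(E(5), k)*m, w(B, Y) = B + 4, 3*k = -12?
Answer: -780531528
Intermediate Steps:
E(u) = 7 (E(u) = 8 - u/u = 8 - 1*1 = 8 - 1 = 7)
k = -4 (k = (1/3)*(-12) = -4)
w(B, Y) = 4 + B
v(z, m) = 11*m (v(z, m) = (4 + 7)*m = 11*m)
(v(119, 76) + 16880)*(-40734 - 3324) = (11*76 + 16880)*(-40734 - 3324) = (836 + 16880)*(-44058) = 17716*(-44058) = -780531528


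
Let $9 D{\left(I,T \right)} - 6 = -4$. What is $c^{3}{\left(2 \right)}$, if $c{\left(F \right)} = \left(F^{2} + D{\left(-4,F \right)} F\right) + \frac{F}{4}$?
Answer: $\frac{704969}{5832} \approx 120.88$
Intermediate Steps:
$D{\left(I,T \right)} = \frac{2}{9}$ ($D{\left(I,T \right)} = \frac{2}{3} + \frac{1}{9} \left(-4\right) = \frac{2}{3} - \frac{4}{9} = \frac{2}{9}$)
$c{\left(F \right)} = F^{2} + \frac{17 F}{36}$ ($c{\left(F \right)} = \left(F^{2} + \frac{2 F}{9}\right) + \frac{F}{4} = F^{2} + \frac{17 F}{36}$)
$c^{3}{\left(2 \right)} = \left(\frac{1}{36} \cdot 2 \left(17 + 36 \cdot 2\right)\right)^{3} = \left(\frac{1}{36} \cdot 2 \left(17 + 72\right)\right)^{3} = \left(\frac{1}{36} \cdot 2 \cdot 89\right)^{3} = \left(\frac{89}{18}\right)^{3} = \frac{704969}{5832}$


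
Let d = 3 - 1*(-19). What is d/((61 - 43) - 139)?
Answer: -2/11 ≈ -0.18182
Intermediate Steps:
d = 22 (d = 3 + 19 = 22)
d/((61 - 43) - 139) = 22/((61 - 43) - 139) = 22/(18 - 139) = 22/(-121) = -1/121*22 = -2/11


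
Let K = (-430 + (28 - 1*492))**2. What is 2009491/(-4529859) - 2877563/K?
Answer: -4880337400831/1206808795908 ≈ -4.0440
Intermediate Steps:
K = 799236 (K = (-430 + (28 - 492))**2 = (-430 - 464)**2 = (-894)**2 = 799236)
2009491/(-4529859) - 2877563/K = 2009491/(-4529859) - 2877563/799236 = 2009491*(-1/4529859) - 2877563*1/799236 = -2009491/4529859 - 2877563/799236 = -4880337400831/1206808795908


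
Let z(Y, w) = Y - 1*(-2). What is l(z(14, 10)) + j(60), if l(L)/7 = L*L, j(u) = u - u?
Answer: 1792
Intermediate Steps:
z(Y, w) = 2 + Y (z(Y, w) = Y + 2 = 2 + Y)
j(u) = 0
l(L) = 7*L**2 (l(L) = 7*(L*L) = 7*L**2)
l(z(14, 10)) + j(60) = 7*(2 + 14)**2 + 0 = 7*16**2 + 0 = 7*256 + 0 = 1792 + 0 = 1792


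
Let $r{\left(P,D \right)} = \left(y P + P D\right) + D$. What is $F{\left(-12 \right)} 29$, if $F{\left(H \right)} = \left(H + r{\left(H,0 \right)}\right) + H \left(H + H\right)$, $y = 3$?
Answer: $6960$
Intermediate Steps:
$r{\left(P,D \right)} = D + 3 P + D P$ ($r{\left(P,D \right)} = \left(3 P + P D\right) + D = \left(3 P + D P\right) + D = D + 3 P + D P$)
$F{\left(H \right)} = 2 H^{2} + 4 H$ ($F{\left(H \right)} = \left(H + \left(0 + 3 H + 0 H\right)\right) + H \left(H + H\right) = \left(H + \left(0 + 3 H + 0\right)\right) + H 2 H = \left(H + 3 H\right) + 2 H^{2} = 4 H + 2 H^{2} = 2 H^{2} + 4 H$)
$F{\left(-12 \right)} 29 = 2 \left(-12\right) \left(2 - 12\right) 29 = 2 \left(-12\right) \left(-10\right) 29 = 240 \cdot 29 = 6960$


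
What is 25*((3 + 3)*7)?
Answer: 1050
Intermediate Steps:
25*((3 + 3)*7) = 25*(6*7) = 25*42 = 1050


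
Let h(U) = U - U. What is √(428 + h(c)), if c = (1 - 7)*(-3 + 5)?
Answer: 2*√107 ≈ 20.688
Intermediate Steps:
c = -12 (c = -6*2 = -12)
h(U) = 0
√(428 + h(c)) = √(428 + 0) = √428 = 2*√107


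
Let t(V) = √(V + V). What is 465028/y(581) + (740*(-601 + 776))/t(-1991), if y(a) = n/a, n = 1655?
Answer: 270181268/1655 - 64750*I*√3982/1991 ≈ 1.6325e+5 - 2052.2*I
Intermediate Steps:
t(V) = √2*√V (t(V) = √(2*V) = √2*√V)
y(a) = 1655/a
465028/y(581) + (740*(-601 + 776))/t(-1991) = 465028/((1655/581)) + (740*(-601 + 776))/((√2*√(-1991))) = 465028/((1655*(1/581))) + (740*175)/((√2*(I*√1991))) = 465028/(1655/581) + 129500/((I*√3982)) = 465028*(581/1655) + 129500*(-I*√3982/3982) = 270181268/1655 - 64750*I*√3982/1991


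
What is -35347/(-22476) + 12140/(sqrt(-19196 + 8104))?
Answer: 35347/22476 - 6070*I*sqrt(2773)/2773 ≈ 1.5727 - 115.27*I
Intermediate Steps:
-35347/(-22476) + 12140/(sqrt(-19196 + 8104)) = -35347*(-1/22476) + 12140/(sqrt(-11092)) = 35347/22476 + 12140/((2*I*sqrt(2773))) = 35347/22476 + 12140*(-I*sqrt(2773)/5546) = 35347/22476 - 6070*I*sqrt(2773)/2773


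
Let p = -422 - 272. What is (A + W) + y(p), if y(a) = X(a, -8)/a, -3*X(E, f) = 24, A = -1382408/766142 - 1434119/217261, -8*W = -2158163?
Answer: 62324851723105721115/231036454562056 ≈ 2.6976e+5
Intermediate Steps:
W = 2158163/8 (W = -1/8*(-2158163) = 2158163/8 ≈ 2.6977e+5)
A = -699541071693/83226388531 (A = -1382408*1/766142 - 1434119*1/217261 = -691204/383071 - 1434119/217261 = -699541071693/83226388531 ≈ -8.4053)
X(E, f) = -8 (X(E, f) = -1/3*24 = -8)
p = -694
y(a) = -8/a
(A + W) + y(p) = (-699541071693/83226388531 + 2158163/8) - 8/(-694) = 179610516022655009/665811108248 - 8*(-1/694) = 179610516022655009/665811108248 + 4/347 = 62324851723105721115/231036454562056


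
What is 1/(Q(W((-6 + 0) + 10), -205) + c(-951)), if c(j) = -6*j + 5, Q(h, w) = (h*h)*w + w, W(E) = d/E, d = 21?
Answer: -16/2309 ≈ -0.0069294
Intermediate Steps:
W(E) = 21/E
Q(h, w) = w + w*h² (Q(h, w) = h²*w + w = w*h² + w = w + w*h²)
c(j) = 5 - 6*j
1/(Q(W((-6 + 0) + 10), -205) + c(-951)) = 1/(-205*(1 + (21/((-6 + 0) + 10))²) + (5 - 6*(-951))) = 1/(-205*(1 + (21/(-6 + 10))²) + (5 + 5706)) = 1/(-205*(1 + (21/4)²) + 5711) = 1/(-205*(1 + 441/16) + 5711) = 1/(-205*457/16 + 5711) = 1/(-93685/16 + 5711) = 1/(-2309/16) = -16/2309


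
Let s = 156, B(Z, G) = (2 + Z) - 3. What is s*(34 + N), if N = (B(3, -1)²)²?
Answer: 7800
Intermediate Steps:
B(Z, G) = -1 + Z
N = 16 (N = ((-1 + 3)²)² = (2²)² = 4² = 16)
s*(34 + N) = 156*(34 + 16) = 156*50 = 7800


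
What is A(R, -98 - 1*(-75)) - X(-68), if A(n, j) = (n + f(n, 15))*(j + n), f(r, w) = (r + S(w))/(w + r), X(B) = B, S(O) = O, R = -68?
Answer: 6165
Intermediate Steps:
f(r, w) = 1 (f(r, w) = (r + w)/(w + r) = (r + w)/(r + w) = 1)
A(n, j) = (1 + n)*(j + n) (A(n, j) = (n + 1)*(j + n) = (1 + n)*(j + n))
A(R, -98 - 1*(-75)) - X(-68) = ((-98 - 1*(-75)) - 68 + (-68)² + (-98 - 1*(-75))*(-68)) - 1*(-68) = ((-98 + 75) - 68 + 4624 + (-98 + 75)*(-68)) + 68 = (-23 - 68 + 4624 - 23*(-68)) + 68 = (-23 - 68 + 4624 + 1564) + 68 = 6097 + 68 = 6165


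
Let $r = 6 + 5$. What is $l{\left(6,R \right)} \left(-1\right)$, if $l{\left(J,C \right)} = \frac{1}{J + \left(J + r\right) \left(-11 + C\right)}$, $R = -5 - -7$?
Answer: $\frac{1}{147} \approx 0.0068027$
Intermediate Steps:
$r = 11$
$R = 2$ ($R = -5 + 7 = 2$)
$l{\left(J,C \right)} = \frac{1}{J + \left(-11 + C\right) \left(11 + J\right)}$ ($l{\left(J,C \right)} = \frac{1}{J + \left(J + 11\right) \left(-11 + C\right)} = \frac{1}{J + \left(11 + J\right) \left(-11 + C\right)} = \frac{1}{J + \left(-11 + C\right) \left(11 + J\right)}$)
$l{\left(6,R \right)} \left(-1\right) = \frac{1}{-121 - 60 + 11 \cdot 2 + 2 \cdot 6} \left(-1\right) = \frac{1}{-121 - 60 + 22 + 12} \left(-1\right) = \frac{1}{-147} \left(-1\right) = \left(- \frac{1}{147}\right) \left(-1\right) = \frac{1}{147}$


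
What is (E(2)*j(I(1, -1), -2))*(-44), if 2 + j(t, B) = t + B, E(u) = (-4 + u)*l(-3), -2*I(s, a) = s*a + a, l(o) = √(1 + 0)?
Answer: -264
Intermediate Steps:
l(o) = 1 (l(o) = √1 = 1)
I(s, a) = -a/2 - a*s/2 (I(s, a) = -(s*a + a)/2 = -(a*s + a)/2 = -(a + a*s)/2 = -a/2 - a*s/2)
E(u) = -4 + u (E(u) = (-4 + u)*1 = -4 + u)
j(t, B) = -2 + B + t (j(t, B) = -2 + (t + B) = -2 + (B + t) = -2 + B + t)
(E(2)*j(I(1, -1), -2))*(-44) = ((-4 + 2)*(-2 - 2 - ½*(-1)*(1 + 1)))*(-44) = -2*(-2 - 2 - ½*(-1)*2)*(-44) = -2*(-2 - 2 + 1)*(-44) = -2*(-3)*(-44) = 6*(-44) = -264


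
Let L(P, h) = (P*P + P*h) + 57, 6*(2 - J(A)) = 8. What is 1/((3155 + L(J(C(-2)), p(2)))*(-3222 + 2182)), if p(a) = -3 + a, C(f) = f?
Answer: -9/30062240 ≈ -2.9938e-7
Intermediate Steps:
J(A) = 2/3 (J(A) = 2 - 1/6*8 = 2 - 4/3 = 2/3)
L(P, h) = 57 + P**2 + P*h (L(P, h) = (P**2 + P*h) + 57 = 57 + P**2 + P*h)
1/((3155 + L(J(C(-2)), p(2)))*(-3222 + 2182)) = 1/((3155 + (57 + (2/3)**2 + 2*(-3 + 2)/3))*(-3222 + 2182)) = 1/((3155 + (57 + 4/9 + (2/3)*(-1)))*(-1040)) = 1/((3155 + (57 + 4/9 - 2/3))*(-1040)) = 1/((3155 + 511/9)*(-1040)) = 1/((28906/9)*(-1040)) = 1/(-30062240/9) = -9/30062240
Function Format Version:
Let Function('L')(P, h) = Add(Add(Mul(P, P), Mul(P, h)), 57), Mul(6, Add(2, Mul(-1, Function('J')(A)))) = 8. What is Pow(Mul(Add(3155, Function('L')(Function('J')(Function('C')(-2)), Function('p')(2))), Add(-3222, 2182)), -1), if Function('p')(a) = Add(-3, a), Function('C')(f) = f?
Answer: Rational(-9, 30062240) ≈ -2.9938e-7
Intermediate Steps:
Function('J')(A) = Rational(2, 3) (Function('J')(A) = Add(2, Mul(Rational(-1, 6), 8)) = Add(2, Rational(-4, 3)) = Rational(2, 3))
Function('L')(P, h) = Add(57, Pow(P, 2), Mul(P, h)) (Function('L')(P, h) = Add(Add(Pow(P, 2), Mul(P, h)), 57) = Add(57, Pow(P, 2), Mul(P, h)))
Pow(Mul(Add(3155, Function('L')(Function('J')(Function('C')(-2)), Function('p')(2))), Add(-3222, 2182)), -1) = Pow(Mul(Add(3155, Add(57, Pow(Rational(2, 3), 2), Mul(Rational(2, 3), Add(-3, 2)))), Add(-3222, 2182)), -1) = Pow(Mul(Add(3155, Add(57, Rational(4, 9), Mul(Rational(2, 3), -1))), -1040), -1) = Pow(Mul(Add(3155, Add(57, Rational(4, 9), Rational(-2, 3))), -1040), -1) = Pow(Mul(Add(3155, Rational(511, 9)), -1040), -1) = Pow(Mul(Rational(28906, 9), -1040), -1) = Pow(Rational(-30062240, 9), -1) = Rational(-9, 30062240)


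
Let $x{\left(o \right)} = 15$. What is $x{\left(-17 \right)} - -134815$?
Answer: $134830$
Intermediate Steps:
$x{\left(-17 \right)} - -134815 = 15 - -134815 = 15 + 134815 = 134830$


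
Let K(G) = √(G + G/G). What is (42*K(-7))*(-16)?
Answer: -672*I*√6 ≈ -1646.1*I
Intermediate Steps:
K(G) = √(1 + G) (K(G) = √(G + 1) = √(1 + G))
(42*K(-7))*(-16) = (42*√(1 - 7))*(-16) = (42*√(-6))*(-16) = (42*(I*√6))*(-16) = (42*I*√6)*(-16) = -672*I*√6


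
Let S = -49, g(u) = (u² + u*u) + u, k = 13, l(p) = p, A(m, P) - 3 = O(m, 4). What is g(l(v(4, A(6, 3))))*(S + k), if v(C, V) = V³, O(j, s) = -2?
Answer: -108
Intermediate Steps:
A(m, P) = 1 (A(m, P) = 3 - 2 = 1)
g(u) = u + 2*u² (g(u) = (u² + u²) + u = 2*u² + u = u + 2*u²)
g(l(v(4, A(6, 3))))*(S + k) = (1³*(1 + 2*1³))*(-49 + 13) = (1*(1 + 2*1))*(-36) = (1*(1 + 2))*(-36) = (1*3)*(-36) = 3*(-36) = -108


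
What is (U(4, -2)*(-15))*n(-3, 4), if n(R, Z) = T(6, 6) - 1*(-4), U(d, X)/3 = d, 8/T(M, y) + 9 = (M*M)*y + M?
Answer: -51600/71 ≈ -726.76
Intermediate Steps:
T(M, y) = 8/(-9 + M + y*M**2) (T(M, y) = 8/(-9 + ((M*M)*y + M)) = 8/(-9 + (M**2*y + M)) = 8/(-9 + (y*M**2 + M)) = 8/(-9 + (M + y*M**2)) = 8/(-9 + M + y*M**2))
U(d, X) = 3*d
n(R, Z) = 860/213 (n(R, Z) = 8/(-9 + 6 + 6*6**2) - 1*(-4) = 8/(-9 + 6 + 6*36) + 4 = 8/(-9 + 6 + 216) + 4 = 8/213 + 4 = 860/213)
(U(4, -2)*(-15))*n(-3, 4) = ((3*4)*(-15))*(860/213) = (12*(-15))*(860/213) = -180*860/213 = -51600/71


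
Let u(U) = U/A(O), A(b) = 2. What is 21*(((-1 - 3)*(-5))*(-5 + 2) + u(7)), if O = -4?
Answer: -2373/2 ≈ -1186.5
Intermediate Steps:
u(U) = U/2
21*(((-1 - 3)*(-5))*(-5 + 2) + u(7)) = 21*(((-1 - 3)*(-5))*(-5 + 2) + (½)*7) = 21*(-4*(-5)*(-3) + 7/2) = 21*(20*(-3) + 7/2) = 21*(-60 + 7/2) = 21*(-113/2) = -2373/2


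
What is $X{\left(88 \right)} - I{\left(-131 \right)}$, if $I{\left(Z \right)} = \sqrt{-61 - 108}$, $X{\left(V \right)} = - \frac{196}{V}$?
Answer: $- \frac{49}{22} - 13 i \approx -2.2273 - 13.0 i$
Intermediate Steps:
$I{\left(Z \right)} = 13 i$ ($I{\left(Z \right)} = \sqrt{-169} = 13 i$)
$X{\left(88 \right)} - I{\left(-131 \right)} = - \frac{196}{88} - 13 i = \left(-196\right) \frac{1}{88} - 13 i = - \frac{49}{22} - 13 i$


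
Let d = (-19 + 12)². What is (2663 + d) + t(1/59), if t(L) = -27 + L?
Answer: 158416/59 ≈ 2685.0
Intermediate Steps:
d = 49 (d = (-7)² = 49)
(2663 + d) + t(1/59) = (2663 + 49) + (-27 + 1/59) = 2712 + (-27 + 1/59) = 2712 - 1592/59 = 158416/59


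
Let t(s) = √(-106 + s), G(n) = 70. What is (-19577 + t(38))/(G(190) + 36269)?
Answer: -19577/36339 + 2*I*√17/36339 ≈ -0.53873 + 0.00022692*I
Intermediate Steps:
(-19577 + t(38))/(G(190) + 36269) = (-19577 + √(-106 + 38))/(70 + 36269) = (-19577 + √(-68))/36339 = (-19577 + 2*I*√17)*(1/36339) = -19577/36339 + 2*I*√17/36339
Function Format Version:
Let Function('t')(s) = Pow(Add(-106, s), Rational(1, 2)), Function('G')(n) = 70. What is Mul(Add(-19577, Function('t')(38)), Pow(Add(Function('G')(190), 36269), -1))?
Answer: Add(Rational(-19577, 36339), Mul(Rational(2, 36339), I, Pow(17, Rational(1, 2)))) ≈ Add(-0.53873, Mul(0.00022692, I))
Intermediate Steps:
Mul(Add(-19577, Function('t')(38)), Pow(Add(Function('G')(190), 36269), -1)) = Mul(Add(-19577, Pow(Add(-106, 38), Rational(1, 2))), Pow(Add(70, 36269), -1)) = Mul(Add(-19577, Pow(-68, Rational(1, 2))), Pow(36339, -1)) = Mul(Add(-19577, Mul(2, I, Pow(17, Rational(1, 2)))), Rational(1, 36339)) = Add(Rational(-19577, 36339), Mul(Rational(2, 36339), I, Pow(17, Rational(1, 2))))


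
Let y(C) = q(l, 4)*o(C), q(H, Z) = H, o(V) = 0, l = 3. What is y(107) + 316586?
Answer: 316586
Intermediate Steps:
y(C) = 0 (y(C) = 3*0 = 0)
y(107) + 316586 = 0 + 316586 = 316586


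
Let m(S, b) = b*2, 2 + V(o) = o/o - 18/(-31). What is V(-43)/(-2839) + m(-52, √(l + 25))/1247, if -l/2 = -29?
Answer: 13/88009 + 2*√83/1247 ≈ 0.014759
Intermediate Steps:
l = 58 (l = -2*(-29) = 58)
V(o) = -13/31 (V(o) = -2 + (o/o - 18/(-31)) = -2 + (1 - 18*(-1/31)) = -2 + (1 + 18/31) = -2 + 49/31 = -13/31)
m(S, b) = 2*b
V(-43)/(-2839) + m(-52, √(l + 25))/1247 = -13/31/(-2839) + (2*√(58 + 25))/1247 = -13/31*(-1/2839) + (2*√83)*(1/1247) = 13/88009 + 2*√83/1247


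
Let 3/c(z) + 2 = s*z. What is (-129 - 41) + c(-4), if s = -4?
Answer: -2377/14 ≈ -169.79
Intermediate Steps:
c(z) = 3/(-2 - 4*z)
(-129 - 41) + c(-4) = (-129 - 41) - 3/(2 + 4*(-4)) = -170 - 3/(2 - 16) = -170 - 3/(-14) = -170 - 3*(-1/14) = -170 + 3/14 = -2377/14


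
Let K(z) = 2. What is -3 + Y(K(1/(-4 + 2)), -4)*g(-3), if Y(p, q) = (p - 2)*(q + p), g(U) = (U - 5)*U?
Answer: -3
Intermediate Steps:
g(U) = U*(-5 + U) (g(U) = (-5 + U)*U = U*(-5 + U))
Y(p, q) = (-2 + p)*(p + q)
-3 + Y(K(1/(-4 + 2)), -4)*g(-3) = -3 + (2² - 2*2 - 2*(-4) + 2*(-4))*(-3*(-5 - 3)) = -3 + (4 - 4 + 8 - 8)*(-3*(-8)) = -3 + 0*24 = -3 + 0 = -3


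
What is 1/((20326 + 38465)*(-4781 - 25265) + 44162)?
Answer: -1/1766390224 ≈ -5.6613e-10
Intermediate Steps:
1/((20326 + 38465)*(-4781 - 25265) + 44162) = 1/(58791*(-30046) + 44162) = 1/(-1766434386 + 44162) = 1/(-1766390224) = -1/1766390224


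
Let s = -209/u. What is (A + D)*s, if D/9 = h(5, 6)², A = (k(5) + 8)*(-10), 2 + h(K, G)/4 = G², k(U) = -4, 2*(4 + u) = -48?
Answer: 8695654/7 ≈ 1.2422e+6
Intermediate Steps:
u = -28 (u = -4 + (½)*(-48) = -4 - 24 = -28)
s = 209/28 (s = -209/(-28) = -209*(-1/28) = 209/28 ≈ 7.4643)
h(K, G) = -8 + 4*G²
A = -40 (A = (-4 + 8)*(-10) = 4*(-10) = -40)
D = 166464 (D = 9*(-8 + 4*6²)² = 9*(-8 + 4*36)² = 9*(-8 + 144)² = 9*136² = 9*18496 = 166464)
(A + D)*s = (-40 + 166464)*(209/28) = 166424*(209/28) = 8695654/7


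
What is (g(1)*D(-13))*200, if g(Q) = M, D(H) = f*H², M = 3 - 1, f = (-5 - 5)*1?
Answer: -676000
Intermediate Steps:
f = -10 (f = -10*1 = -10)
M = 2
D(H) = -10*H²
g(Q) = 2
(g(1)*D(-13))*200 = (2*(-10*(-13)²))*200 = (2*(-10*169))*200 = (2*(-1690))*200 = -3380*200 = -676000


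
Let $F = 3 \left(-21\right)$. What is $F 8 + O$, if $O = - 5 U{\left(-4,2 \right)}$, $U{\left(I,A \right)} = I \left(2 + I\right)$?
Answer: $-544$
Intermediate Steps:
$O = -40$ ($O = - 5 \left(- 4 \left(2 - 4\right)\right) = - 5 \left(\left(-4\right) \left(-2\right)\right) = \left(-5\right) 8 = -40$)
$F = -63$
$F 8 + O = \left(-63\right) 8 - 40 = -504 - 40 = -544$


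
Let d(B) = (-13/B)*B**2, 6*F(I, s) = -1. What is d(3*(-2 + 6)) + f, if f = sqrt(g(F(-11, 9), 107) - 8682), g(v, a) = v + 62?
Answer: -156 + I*sqrt(310326)/6 ≈ -156.0 + 92.845*I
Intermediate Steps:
F(I, s) = -1/6 (F(I, s) = (1/6)*(-1) = -1/6)
g(v, a) = 62 + v
d(B) = -13*B
f = I*sqrt(310326)/6 (f = sqrt((62 - 1/6) - 8682) = sqrt(371/6 - 8682) = sqrt(-51721/6) = I*sqrt(310326)/6 ≈ 92.845*I)
d(3*(-2 + 6)) + f = -39*(-2 + 6) + I*sqrt(310326)/6 = -39*4 + I*sqrt(310326)/6 = -13*12 + I*sqrt(310326)/6 = -156 + I*sqrt(310326)/6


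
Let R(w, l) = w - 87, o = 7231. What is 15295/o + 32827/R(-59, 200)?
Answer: -33591281/150818 ≈ -222.73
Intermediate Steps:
R(w, l) = -87 + w
15295/o + 32827/R(-59, 200) = 15295/7231 + 32827/(-87 - 59) = 15295*(1/7231) + 32827/(-146) = 2185/1033 + 32827*(-1/146) = 2185/1033 - 32827/146 = -33591281/150818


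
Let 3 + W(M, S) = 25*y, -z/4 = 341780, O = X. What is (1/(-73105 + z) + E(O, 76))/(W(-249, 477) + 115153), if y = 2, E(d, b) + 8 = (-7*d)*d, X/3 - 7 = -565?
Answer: -28251367186501/165913920000 ≈ -170.28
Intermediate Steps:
X = -1674 (X = 21 + 3*(-565) = 21 - 1695 = -1674)
O = -1674
E(d, b) = -8 - 7*d² (E(d, b) = -8 + (-7*d)*d = -8 - 7*d²)
z = -1367120 (z = -4*341780 = -1367120)
W(M, S) = 47 (W(M, S) = -3 + 25*2 = -3 + 50 = 47)
(1/(-73105 + z) + E(O, 76))/(W(-249, 477) + 115153) = (1/(-73105 - 1367120) + (-8 - 7*(-1674)²))/(47 + 115153) = (1/(-1440225) + (-8 - 7*2802276))/115200 = (-1/1440225 + (-8 - 19615932))*(1/115200) = (-1/1440225 - 19615940)*(1/115200) = -28251367186501/1440225*1/115200 = -28251367186501/165913920000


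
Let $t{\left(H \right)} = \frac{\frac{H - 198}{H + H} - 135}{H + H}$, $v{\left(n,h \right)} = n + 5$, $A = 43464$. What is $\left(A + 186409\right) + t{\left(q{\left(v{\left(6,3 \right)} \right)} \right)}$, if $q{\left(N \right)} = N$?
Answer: $\frac{10114125}{44} \approx 2.2987 \cdot 10^{5}$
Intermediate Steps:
$v{\left(n,h \right)} = 5 + n$
$t{\left(H \right)} = \frac{-135 + \frac{-198 + H}{2 H}}{2 H}$ ($t{\left(H \right)} = \frac{\frac{-198 + H}{2 H} - 135}{2 H} = \left(\left(-198 + H\right) \frac{1}{2 H} - 135\right) \frac{1}{2 H} = \left(\frac{-198 + H}{2 H} - 135\right) \frac{1}{2 H} = \left(-135 + \frac{-198 + H}{2 H}\right) \frac{1}{2 H} = \frac{-135 + \frac{-198 + H}{2 H}}{2 H}$)
$\left(A + 186409\right) + t{\left(q{\left(v{\left(6,3 \right)} \right)} \right)} = \left(43464 + 186409\right) + \frac{-198 - 269 \left(5 + 6\right)}{4 \left(5 + 6\right)^{2}} = 229873 + \frac{-198 - 2959}{4 \cdot 121} = 229873 + \frac{1}{4} \cdot \frac{1}{121} \left(-198 - 2959\right) = 229873 + \frac{1}{4} \cdot \frac{1}{121} \left(-3157\right) = 229873 - \frac{287}{44} = \frac{10114125}{44}$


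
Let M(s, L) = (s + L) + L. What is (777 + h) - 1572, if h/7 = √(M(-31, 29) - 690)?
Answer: -795 + 7*I*√663 ≈ -795.0 + 180.24*I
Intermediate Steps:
M(s, L) = s + 2*L (M(s, L) = (L + s) + L = s + 2*L)
h = 7*I*√663 (h = 7*√((-31 + 2*29) - 690) = 7*√((-31 + 58) - 690) = 7*√(27 - 690) = 7*√(-663) = 7*(I*√663) = 7*I*√663 ≈ 180.24*I)
(777 + h) - 1572 = (777 + 7*I*√663) - 1572 = -795 + 7*I*√663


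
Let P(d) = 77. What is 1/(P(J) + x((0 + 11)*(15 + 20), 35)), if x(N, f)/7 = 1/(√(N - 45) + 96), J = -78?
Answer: 97732/7532763 + 2*√85/7532763 ≈ 0.012977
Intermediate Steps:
x(N, f) = 7/(96 + √(-45 + N)) (x(N, f) = 7/(√(N - 45) + 96) = 7/(√(-45 + N) + 96) = 7/(96 + √(-45 + N)))
1/(P(J) + x((0 + 11)*(15 + 20), 35)) = 1/(77 + 7/(96 + √(-45 + (0 + 11)*(15 + 20)))) = 1/(77 + 7/(96 + √(-45 + 11*35))) = 1/(77 + 7/(96 + √(-45 + 385))) = 1/(77 + 7/(96 + √340)) = 1/(77 + 7/(96 + 2*√85))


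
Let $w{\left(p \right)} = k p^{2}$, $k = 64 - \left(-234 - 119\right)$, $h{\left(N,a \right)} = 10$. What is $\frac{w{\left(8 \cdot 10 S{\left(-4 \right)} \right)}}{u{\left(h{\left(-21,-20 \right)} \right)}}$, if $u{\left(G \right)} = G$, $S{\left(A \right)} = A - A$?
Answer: $0$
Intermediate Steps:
$S{\left(A \right)} = 0$
$k = 417$ ($k = 64 - -353 = 64 + 353 = 417$)
$w{\left(p \right)} = 417 p^{2}$
$\frac{w{\left(8 \cdot 10 S{\left(-4 \right)} \right)}}{u{\left(h{\left(-21,-20 \right)} \right)}} = \frac{417 \left(8 \cdot 10 \cdot 0\right)^{2}}{10} = 417 \left(80 \cdot 0\right)^{2} \cdot \frac{1}{10} = 417 \cdot 0^{2} \cdot \frac{1}{10} = 417 \cdot 0 \cdot \frac{1}{10} = 0 \cdot \frac{1}{10} = 0$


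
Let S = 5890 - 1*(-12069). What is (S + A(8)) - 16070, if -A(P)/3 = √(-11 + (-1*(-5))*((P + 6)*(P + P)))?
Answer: 1889 - 3*√1109 ≈ 1789.1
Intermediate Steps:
S = 17959 (S = 5890 + 12069 = 17959)
A(P) = -3*√(-11 + 10*P*(6 + P)) (A(P) = -3*√(-11 + (-1*(-5))*((P + 6)*(P + P))) = -3*√(-11 + 5*((6 + P)*(2*P))) = -3*√(-11 + 5*(2*P*(6 + P))) = -3*√(-11 + 10*P*(6 + P)))
(S + A(8)) - 16070 = (17959 - 3*√(-11 + 10*8² + 60*8)) - 16070 = (17959 - 3*√(-11 + 10*64 + 480)) - 16070 = (17959 - 3*√(-11 + 640 + 480)) - 16070 = (17959 - 3*√1109) - 16070 = 1889 - 3*√1109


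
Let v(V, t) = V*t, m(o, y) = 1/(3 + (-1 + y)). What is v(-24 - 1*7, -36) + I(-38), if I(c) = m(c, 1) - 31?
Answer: 3256/3 ≈ 1085.3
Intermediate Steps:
m(o, y) = 1/(2 + y)
I(c) = -92/3 (I(c) = 1/(2 + 1) - 31 = 1/3 - 31 = ⅓ - 31 = -92/3)
v(-24 - 1*7, -36) + I(-38) = (-24 - 1*7)*(-36) - 92/3 = (-24 - 7)*(-36) - 92/3 = -31*(-36) - 92/3 = 1116 - 92/3 = 3256/3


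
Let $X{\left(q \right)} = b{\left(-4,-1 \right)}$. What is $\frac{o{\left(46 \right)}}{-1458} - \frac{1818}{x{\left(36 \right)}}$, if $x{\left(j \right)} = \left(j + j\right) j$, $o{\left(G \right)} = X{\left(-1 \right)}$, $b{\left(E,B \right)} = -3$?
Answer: $- \frac{2719}{3888} \approx -0.69933$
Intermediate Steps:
$X{\left(q \right)} = -3$
$o{\left(G \right)} = -3$
$x{\left(j \right)} = 2 j^{2}$ ($x{\left(j \right)} = 2 j j = 2 j^{2}$)
$\frac{o{\left(46 \right)}}{-1458} - \frac{1818}{x{\left(36 \right)}} = - \frac{3}{-1458} - \frac{1818}{2 \cdot 36^{2}} = \left(-3\right) \left(- \frac{1}{1458}\right) - \frac{1818}{2 \cdot 1296} = \frac{1}{486} - \frac{1818}{2592} = \frac{1}{486} - \frac{101}{144} = - \frac{2719}{3888}$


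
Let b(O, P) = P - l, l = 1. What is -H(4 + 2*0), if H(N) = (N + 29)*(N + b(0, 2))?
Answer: -165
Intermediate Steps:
b(O, P) = -1 + P (b(O, P) = P - 1*1 = P - 1 = -1 + P)
H(N) = (1 + N)*(29 + N) (H(N) = (N + 29)*(N + (-1 + 2)) = (29 + N)*(N + 1) = (29 + N)*(1 + N) = (1 + N)*(29 + N))
-H(4 + 2*0) = -(29 + (4 + 2*0)² + 30*(4 + 2*0)) = -(29 + (4 + 0)² + 30*(4 + 0)) = -(29 + 4² + 30*4) = -(29 + 16 + 120) = -1*165 = -165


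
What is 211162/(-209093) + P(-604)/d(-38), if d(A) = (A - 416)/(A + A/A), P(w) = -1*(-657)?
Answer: 4986974189/94928222 ≈ 52.534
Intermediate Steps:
P(w) = 657
d(A) = (-416 + A)/(1 + A) (d(A) = (-416 + A)/(A + 1) = (-416 + A)/(1 + A))
211162/(-209093) + P(-604)/d(-38) = 211162/(-209093) + 657/(((-416 - 38)/(1 - 38))) = 211162*(-1/209093) + 657/((-454/(-37))) = -211162/209093 + 657/((-1/37*(-454))) = -211162/209093 + 657/(454/37) = -211162/209093 + 657*(37/454) = -211162/209093 + 24309/454 = 4986974189/94928222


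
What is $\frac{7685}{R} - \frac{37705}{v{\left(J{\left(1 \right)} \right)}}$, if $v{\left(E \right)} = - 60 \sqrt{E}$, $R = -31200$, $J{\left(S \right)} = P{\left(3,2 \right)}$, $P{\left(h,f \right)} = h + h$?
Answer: $- \frac{1537}{6240} + \frac{7541 \sqrt{6}}{72} \approx 256.3$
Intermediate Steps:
$P{\left(h,f \right)} = 2 h$
$J{\left(S \right)} = 6$ ($J{\left(S \right)} = 2 \cdot 3 = 6$)
$\frac{7685}{R} - \frac{37705}{v{\left(J{\left(1 \right)} \right)}} = \frac{7685}{-31200} - \frac{37705}{\left(-60\right) \sqrt{6}} = 7685 \left(- \frac{1}{31200}\right) - 37705 \left(- \frac{\sqrt{6}}{360}\right) = - \frac{1537}{6240} + \frac{7541 \sqrt{6}}{72}$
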